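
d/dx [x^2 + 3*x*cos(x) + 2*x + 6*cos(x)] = -3*x*sin(x) + 2*x - 6*sin(x) + 3*cos(x) + 2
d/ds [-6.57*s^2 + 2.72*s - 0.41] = 2.72 - 13.14*s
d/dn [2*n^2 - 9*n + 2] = 4*n - 9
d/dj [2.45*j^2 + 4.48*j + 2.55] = 4.9*j + 4.48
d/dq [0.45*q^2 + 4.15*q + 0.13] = 0.9*q + 4.15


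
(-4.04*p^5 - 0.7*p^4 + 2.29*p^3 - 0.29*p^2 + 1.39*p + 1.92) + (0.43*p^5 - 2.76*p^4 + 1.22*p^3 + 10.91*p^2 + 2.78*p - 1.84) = -3.61*p^5 - 3.46*p^4 + 3.51*p^3 + 10.62*p^2 + 4.17*p + 0.0799999999999998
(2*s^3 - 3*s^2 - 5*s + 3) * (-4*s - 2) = -8*s^4 + 8*s^3 + 26*s^2 - 2*s - 6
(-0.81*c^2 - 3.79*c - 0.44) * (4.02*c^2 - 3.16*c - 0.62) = -3.2562*c^4 - 12.6762*c^3 + 10.7098*c^2 + 3.7402*c + 0.2728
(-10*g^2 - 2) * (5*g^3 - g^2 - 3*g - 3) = -50*g^5 + 10*g^4 + 20*g^3 + 32*g^2 + 6*g + 6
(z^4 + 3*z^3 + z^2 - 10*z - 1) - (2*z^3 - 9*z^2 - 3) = z^4 + z^3 + 10*z^2 - 10*z + 2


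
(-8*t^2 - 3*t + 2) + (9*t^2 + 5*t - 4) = t^2 + 2*t - 2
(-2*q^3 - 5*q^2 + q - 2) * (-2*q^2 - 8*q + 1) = 4*q^5 + 26*q^4 + 36*q^3 - 9*q^2 + 17*q - 2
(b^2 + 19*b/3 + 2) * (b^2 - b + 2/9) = b^4 + 16*b^3/3 - 37*b^2/9 - 16*b/27 + 4/9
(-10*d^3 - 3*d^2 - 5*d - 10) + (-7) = -10*d^3 - 3*d^2 - 5*d - 17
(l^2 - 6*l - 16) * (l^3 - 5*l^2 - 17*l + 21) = l^5 - 11*l^4 - 3*l^3 + 203*l^2 + 146*l - 336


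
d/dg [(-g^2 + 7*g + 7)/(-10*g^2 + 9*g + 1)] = (61*g^2 + 138*g - 56)/(100*g^4 - 180*g^3 + 61*g^2 + 18*g + 1)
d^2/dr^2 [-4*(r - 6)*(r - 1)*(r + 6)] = 8 - 24*r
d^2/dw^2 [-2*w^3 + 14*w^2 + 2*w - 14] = 28 - 12*w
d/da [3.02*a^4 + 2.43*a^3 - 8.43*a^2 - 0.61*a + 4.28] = 12.08*a^3 + 7.29*a^2 - 16.86*a - 0.61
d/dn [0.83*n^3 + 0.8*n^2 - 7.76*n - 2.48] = 2.49*n^2 + 1.6*n - 7.76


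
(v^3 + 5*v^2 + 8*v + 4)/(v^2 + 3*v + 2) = v + 2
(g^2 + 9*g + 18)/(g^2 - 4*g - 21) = (g + 6)/(g - 7)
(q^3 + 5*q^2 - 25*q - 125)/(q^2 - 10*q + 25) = (q^2 + 10*q + 25)/(q - 5)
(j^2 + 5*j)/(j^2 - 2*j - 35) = j/(j - 7)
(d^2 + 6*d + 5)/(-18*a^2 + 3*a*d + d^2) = (d^2 + 6*d + 5)/(-18*a^2 + 3*a*d + d^2)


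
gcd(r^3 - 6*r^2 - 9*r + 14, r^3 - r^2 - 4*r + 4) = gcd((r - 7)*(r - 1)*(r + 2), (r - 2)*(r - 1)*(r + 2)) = r^2 + r - 2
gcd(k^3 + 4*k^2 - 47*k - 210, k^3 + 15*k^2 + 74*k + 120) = k^2 + 11*k + 30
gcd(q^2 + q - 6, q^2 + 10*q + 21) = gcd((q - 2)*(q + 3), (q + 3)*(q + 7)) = q + 3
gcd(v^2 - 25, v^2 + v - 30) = v - 5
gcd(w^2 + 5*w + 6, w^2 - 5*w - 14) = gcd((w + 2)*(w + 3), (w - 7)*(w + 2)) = w + 2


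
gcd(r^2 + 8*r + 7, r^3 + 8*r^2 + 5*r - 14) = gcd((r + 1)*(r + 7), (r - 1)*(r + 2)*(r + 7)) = r + 7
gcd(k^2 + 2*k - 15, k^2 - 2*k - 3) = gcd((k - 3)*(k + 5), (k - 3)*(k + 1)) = k - 3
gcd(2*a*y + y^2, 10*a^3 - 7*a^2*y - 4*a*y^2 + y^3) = 2*a + y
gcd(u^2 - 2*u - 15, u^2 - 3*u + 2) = 1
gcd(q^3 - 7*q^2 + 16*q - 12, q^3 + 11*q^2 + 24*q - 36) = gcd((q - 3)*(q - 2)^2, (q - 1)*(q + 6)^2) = 1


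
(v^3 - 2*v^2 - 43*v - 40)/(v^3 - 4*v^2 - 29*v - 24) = (v + 5)/(v + 3)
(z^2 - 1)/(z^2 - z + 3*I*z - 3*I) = (z + 1)/(z + 3*I)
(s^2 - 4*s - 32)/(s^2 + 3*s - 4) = (s - 8)/(s - 1)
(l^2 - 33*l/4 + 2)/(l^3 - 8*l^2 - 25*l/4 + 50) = (4*l - 1)/(4*l^2 - 25)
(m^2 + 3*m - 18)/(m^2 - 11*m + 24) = (m + 6)/(m - 8)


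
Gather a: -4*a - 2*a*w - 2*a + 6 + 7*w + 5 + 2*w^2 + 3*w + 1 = a*(-2*w - 6) + 2*w^2 + 10*w + 12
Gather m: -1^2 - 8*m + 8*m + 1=0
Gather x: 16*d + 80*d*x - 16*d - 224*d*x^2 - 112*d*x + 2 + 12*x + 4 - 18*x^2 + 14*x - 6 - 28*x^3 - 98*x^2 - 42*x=-28*x^3 + x^2*(-224*d - 116) + x*(-32*d - 16)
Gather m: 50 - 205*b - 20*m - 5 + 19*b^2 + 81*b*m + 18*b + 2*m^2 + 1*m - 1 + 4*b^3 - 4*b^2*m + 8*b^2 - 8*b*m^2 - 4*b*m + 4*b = 4*b^3 + 27*b^2 - 183*b + m^2*(2 - 8*b) + m*(-4*b^2 + 77*b - 19) + 44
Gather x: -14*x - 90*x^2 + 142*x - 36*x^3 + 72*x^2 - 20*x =-36*x^3 - 18*x^2 + 108*x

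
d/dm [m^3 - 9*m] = 3*m^2 - 9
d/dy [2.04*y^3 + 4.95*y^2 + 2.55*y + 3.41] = 6.12*y^2 + 9.9*y + 2.55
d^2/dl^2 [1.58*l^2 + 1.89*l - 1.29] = 3.16000000000000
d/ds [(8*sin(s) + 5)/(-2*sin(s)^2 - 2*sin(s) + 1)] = 2*(8*sin(s)^2 + 10*sin(s) + 9)*cos(s)/(2*sin(s) - cos(2*s))^2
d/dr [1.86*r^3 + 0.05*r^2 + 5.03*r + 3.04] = 5.58*r^2 + 0.1*r + 5.03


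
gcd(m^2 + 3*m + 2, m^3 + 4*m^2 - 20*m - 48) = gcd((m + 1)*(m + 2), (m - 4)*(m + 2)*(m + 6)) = m + 2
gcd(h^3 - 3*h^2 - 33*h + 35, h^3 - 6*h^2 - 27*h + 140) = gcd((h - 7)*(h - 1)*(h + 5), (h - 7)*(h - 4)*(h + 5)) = h^2 - 2*h - 35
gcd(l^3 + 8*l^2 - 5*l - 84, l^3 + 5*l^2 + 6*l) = 1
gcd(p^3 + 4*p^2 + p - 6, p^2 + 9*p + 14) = p + 2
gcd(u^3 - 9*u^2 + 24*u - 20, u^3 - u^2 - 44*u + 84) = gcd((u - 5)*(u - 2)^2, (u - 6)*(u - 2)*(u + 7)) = u - 2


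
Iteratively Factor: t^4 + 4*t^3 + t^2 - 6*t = (t - 1)*(t^3 + 5*t^2 + 6*t) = t*(t - 1)*(t^2 + 5*t + 6) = t*(t - 1)*(t + 3)*(t + 2)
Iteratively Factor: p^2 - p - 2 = (p - 2)*(p + 1)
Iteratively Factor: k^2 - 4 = (k + 2)*(k - 2)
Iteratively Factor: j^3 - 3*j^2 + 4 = (j - 2)*(j^2 - j - 2) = (j - 2)*(j + 1)*(j - 2)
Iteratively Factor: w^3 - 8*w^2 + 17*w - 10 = (w - 5)*(w^2 - 3*w + 2) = (w - 5)*(w - 1)*(w - 2)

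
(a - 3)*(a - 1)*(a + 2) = a^3 - 2*a^2 - 5*a + 6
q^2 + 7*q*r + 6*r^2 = (q + r)*(q + 6*r)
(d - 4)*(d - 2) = d^2 - 6*d + 8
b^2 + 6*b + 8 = (b + 2)*(b + 4)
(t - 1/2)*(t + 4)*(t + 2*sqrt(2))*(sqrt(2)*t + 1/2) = sqrt(2)*t^4 + 9*t^3/2 + 7*sqrt(2)*t^3/2 - sqrt(2)*t^2 + 63*t^2/4 - 9*t + 7*sqrt(2)*t/2 - 2*sqrt(2)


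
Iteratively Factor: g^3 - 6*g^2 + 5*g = (g)*(g^2 - 6*g + 5) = g*(g - 5)*(g - 1)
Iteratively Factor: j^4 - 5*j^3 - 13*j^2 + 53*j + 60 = (j + 3)*(j^3 - 8*j^2 + 11*j + 20) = (j + 1)*(j + 3)*(j^2 - 9*j + 20) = (j - 5)*(j + 1)*(j + 3)*(j - 4)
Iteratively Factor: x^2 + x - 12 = (x + 4)*(x - 3)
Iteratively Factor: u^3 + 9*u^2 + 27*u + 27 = (u + 3)*(u^2 + 6*u + 9) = (u + 3)^2*(u + 3)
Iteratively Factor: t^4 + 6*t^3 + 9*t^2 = (t + 3)*(t^3 + 3*t^2) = t*(t + 3)*(t^2 + 3*t) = t^2*(t + 3)*(t + 3)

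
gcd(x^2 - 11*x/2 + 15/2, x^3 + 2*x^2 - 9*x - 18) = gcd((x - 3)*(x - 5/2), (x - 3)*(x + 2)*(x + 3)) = x - 3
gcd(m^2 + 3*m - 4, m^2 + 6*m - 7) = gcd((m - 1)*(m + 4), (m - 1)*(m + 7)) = m - 1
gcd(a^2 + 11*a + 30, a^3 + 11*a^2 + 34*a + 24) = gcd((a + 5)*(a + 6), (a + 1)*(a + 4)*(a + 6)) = a + 6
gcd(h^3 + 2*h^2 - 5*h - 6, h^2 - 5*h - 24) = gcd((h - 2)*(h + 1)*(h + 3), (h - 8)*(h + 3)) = h + 3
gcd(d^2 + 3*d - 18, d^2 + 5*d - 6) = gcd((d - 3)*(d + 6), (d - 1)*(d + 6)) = d + 6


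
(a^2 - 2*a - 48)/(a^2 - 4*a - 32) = (a + 6)/(a + 4)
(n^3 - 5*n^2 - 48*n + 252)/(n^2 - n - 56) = (n^2 - 12*n + 36)/(n - 8)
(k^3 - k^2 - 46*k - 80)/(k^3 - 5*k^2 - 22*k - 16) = (k + 5)/(k + 1)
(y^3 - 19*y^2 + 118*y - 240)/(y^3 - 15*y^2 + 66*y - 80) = (y - 6)/(y - 2)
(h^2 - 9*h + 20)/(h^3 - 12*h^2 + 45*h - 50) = (h - 4)/(h^2 - 7*h + 10)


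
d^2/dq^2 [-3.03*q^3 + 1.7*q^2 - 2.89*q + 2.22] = 3.4 - 18.18*q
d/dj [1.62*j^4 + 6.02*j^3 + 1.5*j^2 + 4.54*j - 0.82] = 6.48*j^3 + 18.06*j^2 + 3.0*j + 4.54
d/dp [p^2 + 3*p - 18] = 2*p + 3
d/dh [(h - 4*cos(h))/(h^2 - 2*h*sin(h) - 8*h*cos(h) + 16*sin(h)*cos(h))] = (-4*h^2*sin(h) + 2*h^2*cos(h) - h^2 + 8*h*cos(h) - 16*h*cos(2*h) - 8*h + 4*sin(2*h) + 48*cos(h) - 16*cos(2*h) + 16*cos(3*h) - 16)/((h - 2*sin(h))^2*(h - 8*cos(h))^2)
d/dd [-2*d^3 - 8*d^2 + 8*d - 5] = -6*d^2 - 16*d + 8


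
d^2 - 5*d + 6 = (d - 3)*(d - 2)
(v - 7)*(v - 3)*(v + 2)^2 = v^4 - 6*v^3 - 15*v^2 + 44*v + 84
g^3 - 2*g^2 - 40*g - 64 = (g - 8)*(g + 2)*(g + 4)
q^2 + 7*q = q*(q + 7)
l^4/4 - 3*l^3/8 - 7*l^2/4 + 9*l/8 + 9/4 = (l/4 + 1/2)*(l - 3)*(l - 3/2)*(l + 1)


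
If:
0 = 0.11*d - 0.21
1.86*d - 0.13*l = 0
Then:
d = 1.91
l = 27.31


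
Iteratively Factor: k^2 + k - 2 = (k + 2)*(k - 1)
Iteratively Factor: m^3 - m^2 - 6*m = (m)*(m^2 - m - 6) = m*(m - 3)*(m + 2)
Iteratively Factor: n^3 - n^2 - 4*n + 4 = (n + 2)*(n^2 - 3*n + 2) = (n - 2)*(n + 2)*(n - 1)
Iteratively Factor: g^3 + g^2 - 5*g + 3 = (g - 1)*(g^2 + 2*g - 3) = (g - 1)^2*(g + 3)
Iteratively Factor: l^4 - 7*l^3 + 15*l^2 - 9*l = (l - 3)*(l^3 - 4*l^2 + 3*l) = l*(l - 3)*(l^2 - 4*l + 3) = l*(l - 3)^2*(l - 1)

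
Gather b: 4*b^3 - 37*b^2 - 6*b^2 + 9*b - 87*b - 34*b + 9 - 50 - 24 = 4*b^3 - 43*b^2 - 112*b - 65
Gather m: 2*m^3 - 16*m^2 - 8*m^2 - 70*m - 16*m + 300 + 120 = 2*m^3 - 24*m^2 - 86*m + 420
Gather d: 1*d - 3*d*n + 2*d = d*(3 - 3*n)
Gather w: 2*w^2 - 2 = 2*w^2 - 2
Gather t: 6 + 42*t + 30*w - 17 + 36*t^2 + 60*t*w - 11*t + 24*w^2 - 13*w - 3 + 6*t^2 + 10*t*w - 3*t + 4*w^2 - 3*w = 42*t^2 + t*(70*w + 28) + 28*w^2 + 14*w - 14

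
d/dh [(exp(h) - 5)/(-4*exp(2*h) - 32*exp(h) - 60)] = (2*(exp(h) - 5)*(exp(h) + 4) - exp(2*h) - 8*exp(h) - 15)*exp(h)/(4*(exp(2*h) + 8*exp(h) + 15)^2)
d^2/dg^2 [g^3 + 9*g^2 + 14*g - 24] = 6*g + 18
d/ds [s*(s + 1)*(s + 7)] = 3*s^2 + 16*s + 7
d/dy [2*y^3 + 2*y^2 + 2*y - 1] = 6*y^2 + 4*y + 2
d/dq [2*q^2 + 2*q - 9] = 4*q + 2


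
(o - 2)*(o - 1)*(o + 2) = o^3 - o^2 - 4*o + 4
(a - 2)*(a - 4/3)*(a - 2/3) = a^3 - 4*a^2 + 44*a/9 - 16/9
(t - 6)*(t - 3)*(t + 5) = t^3 - 4*t^2 - 27*t + 90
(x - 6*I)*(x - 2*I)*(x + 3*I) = x^3 - 5*I*x^2 + 12*x - 36*I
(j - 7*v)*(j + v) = j^2 - 6*j*v - 7*v^2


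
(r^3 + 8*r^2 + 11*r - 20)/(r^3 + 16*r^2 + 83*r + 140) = (r - 1)/(r + 7)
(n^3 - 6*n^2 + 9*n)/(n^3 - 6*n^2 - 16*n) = (-n^2 + 6*n - 9)/(-n^2 + 6*n + 16)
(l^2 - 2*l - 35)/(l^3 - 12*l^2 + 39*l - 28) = (l + 5)/(l^2 - 5*l + 4)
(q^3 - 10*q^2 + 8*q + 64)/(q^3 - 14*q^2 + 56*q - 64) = (q + 2)/(q - 2)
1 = 1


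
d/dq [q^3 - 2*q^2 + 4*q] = 3*q^2 - 4*q + 4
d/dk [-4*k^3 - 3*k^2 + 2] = 6*k*(-2*k - 1)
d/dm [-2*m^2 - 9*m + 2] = -4*m - 9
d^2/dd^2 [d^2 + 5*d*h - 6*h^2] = 2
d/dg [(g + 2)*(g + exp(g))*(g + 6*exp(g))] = (g + 2)*(g + exp(g))*(6*exp(g) + 1) + (g + 2)*(g + 6*exp(g))*(exp(g) + 1) + (g + exp(g))*(g + 6*exp(g))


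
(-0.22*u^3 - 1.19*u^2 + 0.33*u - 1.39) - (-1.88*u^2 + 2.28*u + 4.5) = -0.22*u^3 + 0.69*u^2 - 1.95*u - 5.89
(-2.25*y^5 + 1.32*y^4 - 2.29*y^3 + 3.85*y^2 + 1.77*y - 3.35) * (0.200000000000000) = -0.45*y^5 + 0.264*y^4 - 0.458*y^3 + 0.77*y^2 + 0.354*y - 0.67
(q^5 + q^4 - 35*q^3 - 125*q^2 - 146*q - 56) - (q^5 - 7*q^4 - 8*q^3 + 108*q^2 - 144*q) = 8*q^4 - 27*q^3 - 233*q^2 - 2*q - 56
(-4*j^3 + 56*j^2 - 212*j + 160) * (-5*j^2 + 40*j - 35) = 20*j^5 - 440*j^4 + 3440*j^3 - 11240*j^2 + 13820*j - 5600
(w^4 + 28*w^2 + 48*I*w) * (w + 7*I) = w^5 + 7*I*w^4 + 28*w^3 + 244*I*w^2 - 336*w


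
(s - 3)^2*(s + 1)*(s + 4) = s^4 - s^3 - 17*s^2 + 21*s + 36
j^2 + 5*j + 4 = (j + 1)*(j + 4)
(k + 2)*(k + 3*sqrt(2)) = k^2 + 2*k + 3*sqrt(2)*k + 6*sqrt(2)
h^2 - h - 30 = (h - 6)*(h + 5)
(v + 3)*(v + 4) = v^2 + 7*v + 12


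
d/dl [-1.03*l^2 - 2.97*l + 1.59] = -2.06*l - 2.97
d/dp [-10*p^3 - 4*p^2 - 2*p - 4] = -30*p^2 - 8*p - 2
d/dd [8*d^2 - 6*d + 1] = 16*d - 6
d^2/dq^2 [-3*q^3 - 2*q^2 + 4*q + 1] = -18*q - 4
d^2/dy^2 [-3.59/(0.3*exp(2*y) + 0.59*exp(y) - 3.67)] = (-3.59*(0.6*exp(y) + 0.59)*(1.2*exp(y) + 1.18)*exp(y) + (4.308*exp(y) + 2.1181)*(0.3*exp(2*y) + 0.59*exp(y) - 3.67))*exp(y)/(0.3*exp(2*y) + 0.59*exp(y) - 3.67)^3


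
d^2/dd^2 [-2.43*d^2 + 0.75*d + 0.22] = -4.86000000000000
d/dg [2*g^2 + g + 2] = 4*g + 1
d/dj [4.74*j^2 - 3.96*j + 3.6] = 9.48*j - 3.96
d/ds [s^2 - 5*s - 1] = 2*s - 5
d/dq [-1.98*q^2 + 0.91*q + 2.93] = 0.91 - 3.96*q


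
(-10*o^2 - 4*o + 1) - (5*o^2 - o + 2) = -15*o^2 - 3*o - 1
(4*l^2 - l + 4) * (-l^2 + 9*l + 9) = -4*l^4 + 37*l^3 + 23*l^2 + 27*l + 36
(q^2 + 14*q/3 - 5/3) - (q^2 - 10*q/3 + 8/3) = 8*q - 13/3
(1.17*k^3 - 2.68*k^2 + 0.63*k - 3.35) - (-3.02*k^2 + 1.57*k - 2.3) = 1.17*k^3 + 0.34*k^2 - 0.94*k - 1.05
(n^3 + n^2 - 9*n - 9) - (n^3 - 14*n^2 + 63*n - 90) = 15*n^2 - 72*n + 81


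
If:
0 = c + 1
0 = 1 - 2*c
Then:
No Solution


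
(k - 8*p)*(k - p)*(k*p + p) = k^3*p - 9*k^2*p^2 + k^2*p + 8*k*p^3 - 9*k*p^2 + 8*p^3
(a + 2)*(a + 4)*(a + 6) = a^3 + 12*a^2 + 44*a + 48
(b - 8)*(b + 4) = b^2 - 4*b - 32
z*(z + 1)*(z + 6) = z^3 + 7*z^2 + 6*z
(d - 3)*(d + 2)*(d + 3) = d^3 + 2*d^2 - 9*d - 18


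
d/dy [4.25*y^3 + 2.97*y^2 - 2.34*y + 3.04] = 12.75*y^2 + 5.94*y - 2.34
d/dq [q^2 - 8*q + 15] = 2*q - 8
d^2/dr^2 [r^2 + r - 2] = 2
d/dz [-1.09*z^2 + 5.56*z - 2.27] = 5.56 - 2.18*z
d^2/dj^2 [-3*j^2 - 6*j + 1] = -6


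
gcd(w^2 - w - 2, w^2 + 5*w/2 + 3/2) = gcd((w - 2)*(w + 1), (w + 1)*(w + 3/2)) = w + 1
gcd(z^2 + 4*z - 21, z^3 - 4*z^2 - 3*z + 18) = z - 3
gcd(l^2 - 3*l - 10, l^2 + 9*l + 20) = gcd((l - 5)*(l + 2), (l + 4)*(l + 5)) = 1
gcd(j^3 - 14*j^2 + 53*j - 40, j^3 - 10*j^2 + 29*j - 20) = j^2 - 6*j + 5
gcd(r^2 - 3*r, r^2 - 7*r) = r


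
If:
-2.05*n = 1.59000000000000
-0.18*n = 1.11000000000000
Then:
No Solution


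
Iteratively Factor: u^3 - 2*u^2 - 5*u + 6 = (u + 2)*(u^2 - 4*u + 3) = (u - 1)*(u + 2)*(u - 3)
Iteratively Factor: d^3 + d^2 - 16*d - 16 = (d + 4)*(d^2 - 3*d - 4) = (d + 1)*(d + 4)*(d - 4)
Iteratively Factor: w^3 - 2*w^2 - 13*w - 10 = (w - 5)*(w^2 + 3*w + 2) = (w - 5)*(w + 2)*(w + 1)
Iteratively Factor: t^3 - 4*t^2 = (t)*(t^2 - 4*t) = t*(t - 4)*(t)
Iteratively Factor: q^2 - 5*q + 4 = (q - 1)*(q - 4)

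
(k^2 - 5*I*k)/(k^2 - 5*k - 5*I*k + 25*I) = k/(k - 5)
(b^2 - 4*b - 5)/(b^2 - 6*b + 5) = (b + 1)/(b - 1)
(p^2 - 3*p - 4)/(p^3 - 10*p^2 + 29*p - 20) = (p + 1)/(p^2 - 6*p + 5)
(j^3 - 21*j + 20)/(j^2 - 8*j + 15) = (j^3 - 21*j + 20)/(j^2 - 8*j + 15)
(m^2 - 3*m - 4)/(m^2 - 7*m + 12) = (m + 1)/(m - 3)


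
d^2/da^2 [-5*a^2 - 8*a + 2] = -10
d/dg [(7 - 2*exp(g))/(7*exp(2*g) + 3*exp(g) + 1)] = (14*exp(2*g) - 98*exp(g) - 23)*exp(g)/(49*exp(4*g) + 42*exp(3*g) + 23*exp(2*g) + 6*exp(g) + 1)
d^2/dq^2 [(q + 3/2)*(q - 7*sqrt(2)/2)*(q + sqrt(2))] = 6*q - 5*sqrt(2) + 3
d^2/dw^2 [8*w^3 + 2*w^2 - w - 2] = 48*w + 4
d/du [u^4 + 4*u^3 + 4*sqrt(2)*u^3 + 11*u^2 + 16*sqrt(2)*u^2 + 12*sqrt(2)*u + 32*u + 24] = 4*u^3 + 12*u^2 + 12*sqrt(2)*u^2 + 22*u + 32*sqrt(2)*u + 12*sqrt(2) + 32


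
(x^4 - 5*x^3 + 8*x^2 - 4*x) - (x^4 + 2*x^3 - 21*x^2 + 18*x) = -7*x^3 + 29*x^2 - 22*x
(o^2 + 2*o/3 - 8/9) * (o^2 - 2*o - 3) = o^4 - 4*o^3/3 - 47*o^2/9 - 2*o/9 + 8/3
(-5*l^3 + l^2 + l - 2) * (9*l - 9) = -45*l^4 + 54*l^3 - 27*l + 18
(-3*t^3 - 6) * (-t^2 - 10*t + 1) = 3*t^5 + 30*t^4 - 3*t^3 + 6*t^2 + 60*t - 6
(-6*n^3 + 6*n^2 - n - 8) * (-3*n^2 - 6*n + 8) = 18*n^5 + 18*n^4 - 81*n^3 + 78*n^2 + 40*n - 64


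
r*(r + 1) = r^2 + r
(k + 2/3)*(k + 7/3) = k^2 + 3*k + 14/9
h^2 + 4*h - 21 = (h - 3)*(h + 7)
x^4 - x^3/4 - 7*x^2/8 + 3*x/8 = x*(x - 3/4)*(x - 1/2)*(x + 1)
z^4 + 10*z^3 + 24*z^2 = z^2*(z + 4)*(z + 6)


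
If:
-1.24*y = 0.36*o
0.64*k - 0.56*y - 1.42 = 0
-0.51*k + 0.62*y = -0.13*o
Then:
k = -1.39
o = 14.22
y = -4.13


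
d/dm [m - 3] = 1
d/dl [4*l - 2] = 4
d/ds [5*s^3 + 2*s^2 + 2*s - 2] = 15*s^2 + 4*s + 2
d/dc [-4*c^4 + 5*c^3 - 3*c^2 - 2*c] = -16*c^3 + 15*c^2 - 6*c - 2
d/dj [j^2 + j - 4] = 2*j + 1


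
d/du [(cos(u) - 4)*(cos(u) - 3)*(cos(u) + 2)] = (-3*cos(u)^2 + 10*cos(u) + 2)*sin(u)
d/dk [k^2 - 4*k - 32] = 2*k - 4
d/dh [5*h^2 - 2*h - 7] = 10*h - 2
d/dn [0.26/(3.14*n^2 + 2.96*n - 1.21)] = (-1.6328*n - 0.7696)/(3.14*n^2 + 2.96*n - 1.21)^2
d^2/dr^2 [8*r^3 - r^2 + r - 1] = 48*r - 2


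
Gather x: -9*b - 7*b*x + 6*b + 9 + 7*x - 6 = -3*b + x*(7 - 7*b) + 3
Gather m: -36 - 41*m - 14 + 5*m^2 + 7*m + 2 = 5*m^2 - 34*m - 48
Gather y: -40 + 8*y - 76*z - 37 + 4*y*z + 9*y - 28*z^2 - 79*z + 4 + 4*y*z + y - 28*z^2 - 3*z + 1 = y*(8*z + 18) - 56*z^2 - 158*z - 72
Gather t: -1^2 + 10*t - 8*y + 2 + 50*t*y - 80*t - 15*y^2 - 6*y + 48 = t*(50*y - 70) - 15*y^2 - 14*y + 49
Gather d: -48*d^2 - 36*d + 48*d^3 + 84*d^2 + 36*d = 48*d^3 + 36*d^2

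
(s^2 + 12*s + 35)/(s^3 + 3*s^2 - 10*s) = (s + 7)/(s*(s - 2))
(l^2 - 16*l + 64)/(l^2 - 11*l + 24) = (l - 8)/(l - 3)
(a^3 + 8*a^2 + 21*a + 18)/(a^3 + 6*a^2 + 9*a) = (a + 2)/a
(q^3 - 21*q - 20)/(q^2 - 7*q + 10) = (q^2 + 5*q + 4)/(q - 2)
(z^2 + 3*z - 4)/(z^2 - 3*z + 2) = (z + 4)/(z - 2)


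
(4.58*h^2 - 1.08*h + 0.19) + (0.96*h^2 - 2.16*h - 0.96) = 5.54*h^2 - 3.24*h - 0.77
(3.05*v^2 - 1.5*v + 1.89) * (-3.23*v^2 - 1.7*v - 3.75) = -9.8515*v^4 - 0.34*v^3 - 14.9922*v^2 + 2.412*v - 7.0875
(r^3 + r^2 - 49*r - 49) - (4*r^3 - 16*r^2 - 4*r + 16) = -3*r^3 + 17*r^2 - 45*r - 65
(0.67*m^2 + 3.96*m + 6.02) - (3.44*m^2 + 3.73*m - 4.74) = -2.77*m^2 + 0.23*m + 10.76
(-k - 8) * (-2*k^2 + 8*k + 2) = 2*k^3 + 8*k^2 - 66*k - 16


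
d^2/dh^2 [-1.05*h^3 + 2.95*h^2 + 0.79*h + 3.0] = 5.9 - 6.3*h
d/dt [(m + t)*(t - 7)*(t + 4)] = 2*m*t - 3*m + 3*t^2 - 6*t - 28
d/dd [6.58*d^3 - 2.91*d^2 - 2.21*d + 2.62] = 19.74*d^2 - 5.82*d - 2.21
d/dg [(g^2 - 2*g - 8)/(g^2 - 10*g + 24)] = -8/(g^2 - 12*g + 36)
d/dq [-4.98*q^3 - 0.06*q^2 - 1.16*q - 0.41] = -14.94*q^2 - 0.12*q - 1.16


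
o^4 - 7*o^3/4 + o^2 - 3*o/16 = o*(o - 3/4)*(o - 1/2)^2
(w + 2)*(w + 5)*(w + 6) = w^3 + 13*w^2 + 52*w + 60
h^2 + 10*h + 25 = (h + 5)^2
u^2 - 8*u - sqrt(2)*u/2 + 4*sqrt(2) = (u - 8)*(u - sqrt(2)/2)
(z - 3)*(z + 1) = z^2 - 2*z - 3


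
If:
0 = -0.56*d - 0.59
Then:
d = -1.05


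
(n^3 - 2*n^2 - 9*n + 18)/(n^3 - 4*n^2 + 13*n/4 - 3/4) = 4*(n^2 + n - 6)/(4*n^2 - 4*n + 1)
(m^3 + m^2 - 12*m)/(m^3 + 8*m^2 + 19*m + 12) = m*(m - 3)/(m^2 + 4*m + 3)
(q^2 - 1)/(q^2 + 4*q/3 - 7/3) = 3*(q + 1)/(3*q + 7)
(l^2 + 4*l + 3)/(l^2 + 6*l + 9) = (l + 1)/(l + 3)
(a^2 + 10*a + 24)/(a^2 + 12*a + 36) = (a + 4)/(a + 6)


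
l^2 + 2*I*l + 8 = (l - 2*I)*(l + 4*I)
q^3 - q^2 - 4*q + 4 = (q - 2)*(q - 1)*(q + 2)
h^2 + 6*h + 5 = (h + 1)*(h + 5)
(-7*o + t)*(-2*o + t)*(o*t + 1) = 14*o^3*t - 9*o^2*t^2 + 14*o^2 + o*t^3 - 9*o*t + t^2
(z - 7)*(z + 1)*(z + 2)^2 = z^4 - 2*z^3 - 27*z^2 - 52*z - 28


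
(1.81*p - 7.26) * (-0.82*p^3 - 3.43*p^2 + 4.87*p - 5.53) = -1.4842*p^4 - 0.255100000000001*p^3 + 33.7165*p^2 - 45.3655*p + 40.1478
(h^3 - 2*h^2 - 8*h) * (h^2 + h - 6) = h^5 - h^4 - 16*h^3 + 4*h^2 + 48*h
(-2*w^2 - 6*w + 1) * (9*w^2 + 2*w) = -18*w^4 - 58*w^3 - 3*w^2 + 2*w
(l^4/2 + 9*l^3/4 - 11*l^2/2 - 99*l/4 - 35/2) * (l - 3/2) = l^5/2 + 3*l^4/2 - 71*l^3/8 - 33*l^2/2 + 157*l/8 + 105/4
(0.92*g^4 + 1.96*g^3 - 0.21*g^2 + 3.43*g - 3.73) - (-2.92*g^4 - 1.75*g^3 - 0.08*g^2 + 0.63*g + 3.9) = 3.84*g^4 + 3.71*g^3 - 0.13*g^2 + 2.8*g - 7.63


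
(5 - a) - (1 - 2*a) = a + 4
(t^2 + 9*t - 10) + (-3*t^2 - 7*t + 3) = -2*t^2 + 2*t - 7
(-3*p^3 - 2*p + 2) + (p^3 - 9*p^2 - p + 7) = -2*p^3 - 9*p^2 - 3*p + 9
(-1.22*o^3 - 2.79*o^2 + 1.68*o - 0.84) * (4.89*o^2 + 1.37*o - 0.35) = -5.9658*o^5 - 15.3145*o^4 + 4.8199*o^3 - 0.829499999999999*o^2 - 1.7388*o + 0.294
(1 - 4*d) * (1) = 1 - 4*d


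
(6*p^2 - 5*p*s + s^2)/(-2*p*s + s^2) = (-3*p + s)/s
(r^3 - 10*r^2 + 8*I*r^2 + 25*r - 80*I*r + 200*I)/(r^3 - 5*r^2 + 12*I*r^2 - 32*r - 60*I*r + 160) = (r - 5)/(r + 4*I)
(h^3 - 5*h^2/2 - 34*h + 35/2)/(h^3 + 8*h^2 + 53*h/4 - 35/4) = 2*(h - 7)/(2*h + 7)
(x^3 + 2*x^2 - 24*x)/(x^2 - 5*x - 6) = x*(-x^2 - 2*x + 24)/(-x^2 + 5*x + 6)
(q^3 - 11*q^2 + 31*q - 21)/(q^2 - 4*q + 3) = q - 7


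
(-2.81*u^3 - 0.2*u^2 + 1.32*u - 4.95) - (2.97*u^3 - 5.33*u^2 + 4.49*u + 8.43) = -5.78*u^3 + 5.13*u^2 - 3.17*u - 13.38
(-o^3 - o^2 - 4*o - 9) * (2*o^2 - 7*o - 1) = -2*o^5 + 5*o^4 + 11*o^2 + 67*o + 9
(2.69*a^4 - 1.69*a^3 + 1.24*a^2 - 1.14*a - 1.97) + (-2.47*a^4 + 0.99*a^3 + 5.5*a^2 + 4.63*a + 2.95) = 0.22*a^4 - 0.7*a^3 + 6.74*a^2 + 3.49*a + 0.98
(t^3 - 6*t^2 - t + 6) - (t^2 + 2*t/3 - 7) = t^3 - 7*t^2 - 5*t/3 + 13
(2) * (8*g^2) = 16*g^2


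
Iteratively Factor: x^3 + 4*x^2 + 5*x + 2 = (x + 1)*(x^2 + 3*x + 2) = (x + 1)*(x + 2)*(x + 1)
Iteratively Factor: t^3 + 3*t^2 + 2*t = (t + 1)*(t^2 + 2*t) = t*(t + 1)*(t + 2)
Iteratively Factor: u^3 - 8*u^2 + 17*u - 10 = (u - 2)*(u^2 - 6*u + 5) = (u - 2)*(u - 1)*(u - 5)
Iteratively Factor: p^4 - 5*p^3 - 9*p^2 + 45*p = (p + 3)*(p^3 - 8*p^2 + 15*p) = (p - 5)*(p + 3)*(p^2 - 3*p) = p*(p - 5)*(p + 3)*(p - 3)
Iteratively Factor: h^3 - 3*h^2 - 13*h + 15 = (h - 1)*(h^2 - 2*h - 15) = (h - 1)*(h + 3)*(h - 5)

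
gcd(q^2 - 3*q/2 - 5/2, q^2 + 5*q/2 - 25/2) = q - 5/2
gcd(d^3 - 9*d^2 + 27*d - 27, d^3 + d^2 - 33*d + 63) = d^2 - 6*d + 9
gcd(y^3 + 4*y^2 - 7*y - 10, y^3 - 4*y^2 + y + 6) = y^2 - y - 2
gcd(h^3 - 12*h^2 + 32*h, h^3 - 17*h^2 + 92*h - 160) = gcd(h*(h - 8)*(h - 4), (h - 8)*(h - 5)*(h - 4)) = h^2 - 12*h + 32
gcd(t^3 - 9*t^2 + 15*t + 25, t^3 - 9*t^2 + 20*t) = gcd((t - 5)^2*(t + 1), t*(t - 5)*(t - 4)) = t - 5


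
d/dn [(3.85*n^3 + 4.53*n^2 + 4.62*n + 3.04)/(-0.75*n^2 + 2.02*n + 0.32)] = (-2.8875*n^4 + 15.554*n^3 + 16.3116*n^2 + 7.4592*n - 4.6624)/(0.5625*n^4 - 3.03*n^3 + 3.6004*n^2 + 1.2928*n + 0.1024)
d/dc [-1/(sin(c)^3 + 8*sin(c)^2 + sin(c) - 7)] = (3*sin(c)^2 + 16*sin(c) + 1)*cos(c)/(sin(c)^3 + 8*sin(c)^2 + sin(c) - 7)^2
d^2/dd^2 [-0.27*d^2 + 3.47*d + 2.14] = -0.540000000000000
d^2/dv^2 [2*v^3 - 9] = 12*v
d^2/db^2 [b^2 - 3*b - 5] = 2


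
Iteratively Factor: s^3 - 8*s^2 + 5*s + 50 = (s - 5)*(s^2 - 3*s - 10) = (s - 5)^2*(s + 2)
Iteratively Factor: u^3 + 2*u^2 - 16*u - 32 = (u - 4)*(u^2 + 6*u + 8) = (u - 4)*(u + 4)*(u + 2)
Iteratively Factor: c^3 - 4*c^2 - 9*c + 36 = (c - 3)*(c^2 - c - 12) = (c - 4)*(c - 3)*(c + 3)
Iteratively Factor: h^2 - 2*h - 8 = (h - 4)*(h + 2)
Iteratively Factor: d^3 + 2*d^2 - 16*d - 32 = (d - 4)*(d^2 + 6*d + 8) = (d - 4)*(d + 2)*(d + 4)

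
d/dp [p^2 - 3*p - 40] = 2*p - 3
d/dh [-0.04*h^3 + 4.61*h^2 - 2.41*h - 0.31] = -0.12*h^2 + 9.22*h - 2.41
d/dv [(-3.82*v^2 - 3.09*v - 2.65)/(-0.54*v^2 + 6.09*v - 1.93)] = (-24.9324*v^2 + 11.8832*v + 22.1022)/(0.2916*v^4 - 6.5772*v^3 + 39.1725*v^2 - 23.5074*v + 3.7249)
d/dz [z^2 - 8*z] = 2*z - 8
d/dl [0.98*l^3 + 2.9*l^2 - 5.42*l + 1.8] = 2.94*l^2 + 5.8*l - 5.42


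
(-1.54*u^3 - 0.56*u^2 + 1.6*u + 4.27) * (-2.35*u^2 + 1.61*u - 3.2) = 3.619*u^5 - 1.1634*u^4 + 0.2664*u^3 - 5.6665*u^2 + 1.7547*u - 13.664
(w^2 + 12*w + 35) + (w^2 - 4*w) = 2*w^2 + 8*w + 35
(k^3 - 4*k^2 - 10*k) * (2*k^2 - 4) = 2*k^5 - 8*k^4 - 24*k^3 + 16*k^2 + 40*k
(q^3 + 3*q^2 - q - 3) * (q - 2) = q^4 + q^3 - 7*q^2 - q + 6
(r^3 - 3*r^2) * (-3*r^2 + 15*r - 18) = -3*r^5 + 24*r^4 - 63*r^3 + 54*r^2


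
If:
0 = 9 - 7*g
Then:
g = 9/7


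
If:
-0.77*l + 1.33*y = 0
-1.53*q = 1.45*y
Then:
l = 1.72727272727273*y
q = -0.947712418300654*y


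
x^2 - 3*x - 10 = (x - 5)*(x + 2)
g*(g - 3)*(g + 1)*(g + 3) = g^4 + g^3 - 9*g^2 - 9*g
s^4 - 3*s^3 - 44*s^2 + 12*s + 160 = (s - 8)*(s - 2)*(s + 2)*(s + 5)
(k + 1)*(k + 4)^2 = k^3 + 9*k^2 + 24*k + 16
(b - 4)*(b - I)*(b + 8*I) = b^3 - 4*b^2 + 7*I*b^2 + 8*b - 28*I*b - 32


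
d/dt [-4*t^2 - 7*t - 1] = -8*t - 7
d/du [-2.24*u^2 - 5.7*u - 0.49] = -4.48*u - 5.7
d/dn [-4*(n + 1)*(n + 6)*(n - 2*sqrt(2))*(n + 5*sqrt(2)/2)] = -16*n^3 - 84*n^2 - 6*sqrt(2)*n^2 - 28*sqrt(2)*n + 32*n - 12*sqrt(2) + 280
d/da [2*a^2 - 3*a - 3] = 4*a - 3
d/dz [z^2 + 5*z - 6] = 2*z + 5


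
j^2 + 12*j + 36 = (j + 6)^2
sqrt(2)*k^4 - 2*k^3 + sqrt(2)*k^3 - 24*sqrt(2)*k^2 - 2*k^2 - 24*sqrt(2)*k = k*(k - 4*sqrt(2))*(k + 3*sqrt(2))*(sqrt(2)*k + sqrt(2))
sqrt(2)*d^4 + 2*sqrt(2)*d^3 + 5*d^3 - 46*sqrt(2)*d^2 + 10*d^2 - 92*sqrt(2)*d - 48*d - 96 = (d + 2)*(d - 4*sqrt(2))*(d + 6*sqrt(2))*(sqrt(2)*d + 1)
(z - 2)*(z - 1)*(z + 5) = z^3 + 2*z^2 - 13*z + 10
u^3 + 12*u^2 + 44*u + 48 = (u + 2)*(u + 4)*(u + 6)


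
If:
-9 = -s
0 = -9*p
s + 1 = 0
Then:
No Solution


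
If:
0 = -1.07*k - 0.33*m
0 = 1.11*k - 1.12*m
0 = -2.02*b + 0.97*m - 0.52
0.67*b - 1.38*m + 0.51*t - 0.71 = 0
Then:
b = -0.26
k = 0.00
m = 0.00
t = 1.73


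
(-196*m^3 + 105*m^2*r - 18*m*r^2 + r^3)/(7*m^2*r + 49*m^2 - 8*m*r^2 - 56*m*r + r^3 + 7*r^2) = (28*m^2 - 11*m*r + r^2)/(-m*r - 7*m + r^2 + 7*r)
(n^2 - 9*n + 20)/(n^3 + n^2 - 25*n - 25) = (n - 4)/(n^2 + 6*n + 5)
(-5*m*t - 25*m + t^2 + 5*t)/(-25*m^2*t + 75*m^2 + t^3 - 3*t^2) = (t + 5)/(5*m*t - 15*m + t^2 - 3*t)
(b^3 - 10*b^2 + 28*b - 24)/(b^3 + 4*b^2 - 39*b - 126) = (b^2 - 4*b + 4)/(b^2 + 10*b + 21)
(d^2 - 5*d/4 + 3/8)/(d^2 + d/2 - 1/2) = (d - 3/4)/(d + 1)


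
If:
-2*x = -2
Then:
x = 1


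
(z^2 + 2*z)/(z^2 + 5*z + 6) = z/(z + 3)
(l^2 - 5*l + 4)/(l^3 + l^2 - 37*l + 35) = (l - 4)/(l^2 + 2*l - 35)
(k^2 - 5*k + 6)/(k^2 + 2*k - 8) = (k - 3)/(k + 4)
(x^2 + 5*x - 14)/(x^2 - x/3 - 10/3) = 3*(x + 7)/(3*x + 5)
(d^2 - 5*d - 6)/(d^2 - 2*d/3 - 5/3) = 3*(d - 6)/(3*d - 5)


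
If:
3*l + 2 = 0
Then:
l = -2/3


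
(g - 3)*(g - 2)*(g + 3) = g^3 - 2*g^2 - 9*g + 18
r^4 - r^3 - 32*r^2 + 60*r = r*(r - 5)*(r - 2)*(r + 6)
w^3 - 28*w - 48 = (w - 6)*(w + 2)*(w + 4)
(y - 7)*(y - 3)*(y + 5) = y^3 - 5*y^2 - 29*y + 105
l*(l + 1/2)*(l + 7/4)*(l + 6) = l^4 + 33*l^3/4 + 115*l^2/8 + 21*l/4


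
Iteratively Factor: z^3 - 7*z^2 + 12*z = (z - 4)*(z^2 - 3*z) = (z - 4)*(z - 3)*(z)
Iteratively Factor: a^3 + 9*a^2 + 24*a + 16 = (a + 4)*(a^2 + 5*a + 4) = (a + 4)^2*(a + 1)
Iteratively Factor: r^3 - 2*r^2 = (r)*(r^2 - 2*r) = r*(r - 2)*(r)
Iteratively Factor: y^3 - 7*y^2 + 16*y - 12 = (y - 3)*(y^2 - 4*y + 4) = (y - 3)*(y - 2)*(y - 2)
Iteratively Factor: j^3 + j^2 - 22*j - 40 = (j + 2)*(j^2 - j - 20) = (j - 5)*(j + 2)*(j + 4)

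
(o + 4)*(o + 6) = o^2 + 10*o + 24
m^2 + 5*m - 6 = (m - 1)*(m + 6)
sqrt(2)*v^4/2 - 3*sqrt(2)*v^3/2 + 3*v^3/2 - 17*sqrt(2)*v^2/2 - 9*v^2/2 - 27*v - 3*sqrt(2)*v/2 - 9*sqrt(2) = (v - 6)*(v + 3)*(v + sqrt(2)/2)*(sqrt(2)*v/2 + 1)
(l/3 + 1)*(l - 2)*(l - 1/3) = l^3/3 + 2*l^2/9 - 19*l/9 + 2/3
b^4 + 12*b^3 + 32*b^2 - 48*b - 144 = (b - 2)*(b + 2)*(b + 6)^2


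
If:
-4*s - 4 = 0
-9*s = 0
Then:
No Solution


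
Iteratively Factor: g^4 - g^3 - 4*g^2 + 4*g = (g + 2)*(g^3 - 3*g^2 + 2*g) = (g - 1)*(g + 2)*(g^2 - 2*g) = (g - 2)*(g - 1)*(g + 2)*(g)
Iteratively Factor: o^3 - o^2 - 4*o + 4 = (o - 2)*(o^2 + o - 2) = (o - 2)*(o + 2)*(o - 1)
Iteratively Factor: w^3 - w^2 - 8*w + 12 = (w - 2)*(w^2 + w - 6) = (w - 2)^2*(w + 3)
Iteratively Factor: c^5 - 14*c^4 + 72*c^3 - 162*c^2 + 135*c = (c - 3)*(c^4 - 11*c^3 + 39*c^2 - 45*c) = (c - 3)^2*(c^3 - 8*c^2 + 15*c) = (c - 3)^3*(c^2 - 5*c) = c*(c - 3)^3*(c - 5)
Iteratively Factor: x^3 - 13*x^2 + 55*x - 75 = (x - 3)*(x^2 - 10*x + 25) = (x - 5)*(x - 3)*(x - 5)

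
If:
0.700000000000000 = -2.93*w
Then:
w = -0.24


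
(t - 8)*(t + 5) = t^2 - 3*t - 40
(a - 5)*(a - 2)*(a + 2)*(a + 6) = a^4 + a^3 - 34*a^2 - 4*a + 120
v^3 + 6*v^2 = v^2*(v + 6)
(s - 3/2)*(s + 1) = s^2 - s/2 - 3/2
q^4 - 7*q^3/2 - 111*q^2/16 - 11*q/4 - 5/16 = (q - 5)*(q + 1/4)^2*(q + 1)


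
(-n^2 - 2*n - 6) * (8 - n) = n^3 - 6*n^2 - 10*n - 48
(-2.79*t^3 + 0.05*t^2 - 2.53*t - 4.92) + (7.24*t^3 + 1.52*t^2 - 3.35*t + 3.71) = 4.45*t^3 + 1.57*t^2 - 5.88*t - 1.21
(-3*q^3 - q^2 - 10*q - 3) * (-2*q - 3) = 6*q^4 + 11*q^3 + 23*q^2 + 36*q + 9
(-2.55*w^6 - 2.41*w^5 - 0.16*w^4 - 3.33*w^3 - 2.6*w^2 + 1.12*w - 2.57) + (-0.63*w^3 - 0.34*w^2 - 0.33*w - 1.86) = -2.55*w^6 - 2.41*w^5 - 0.16*w^4 - 3.96*w^3 - 2.94*w^2 + 0.79*w - 4.43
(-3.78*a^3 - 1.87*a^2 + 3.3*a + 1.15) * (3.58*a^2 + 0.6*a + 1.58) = -13.5324*a^5 - 8.9626*a^4 + 4.7196*a^3 + 3.1424*a^2 + 5.904*a + 1.817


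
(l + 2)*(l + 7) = l^2 + 9*l + 14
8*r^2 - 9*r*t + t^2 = (-8*r + t)*(-r + t)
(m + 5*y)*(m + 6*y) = m^2 + 11*m*y + 30*y^2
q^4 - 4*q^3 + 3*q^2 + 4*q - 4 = (q - 2)^2*(q - 1)*(q + 1)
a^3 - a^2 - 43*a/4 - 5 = (a - 4)*(a + 1/2)*(a + 5/2)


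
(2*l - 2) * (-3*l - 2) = -6*l^2 + 2*l + 4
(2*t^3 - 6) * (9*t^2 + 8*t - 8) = 18*t^5 + 16*t^4 - 16*t^3 - 54*t^2 - 48*t + 48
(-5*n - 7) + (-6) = -5*n - 13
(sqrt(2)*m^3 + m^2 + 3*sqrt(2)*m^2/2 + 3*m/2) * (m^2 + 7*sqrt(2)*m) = sqrt(2)*m^5 + 3*sqrt(2)*m^4/2 + 15*m^4 + 7*sqrt(2)*m^3 + 45*m^3/2 + 21*sqrt(2)*m^2/2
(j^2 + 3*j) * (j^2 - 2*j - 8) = j^4 + j^3 - 14*j^2 - 24*j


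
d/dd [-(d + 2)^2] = -2*d - 4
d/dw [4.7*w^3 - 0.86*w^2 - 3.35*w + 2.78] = 14.1*w^2 - 1.72*w - 3.35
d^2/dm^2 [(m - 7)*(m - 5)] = 2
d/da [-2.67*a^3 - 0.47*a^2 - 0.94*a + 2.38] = -8.01*a^2 - 0.94*a - 0.94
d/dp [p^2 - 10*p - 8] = 2*p - 10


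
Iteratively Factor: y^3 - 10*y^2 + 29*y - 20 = (y - 1)*(y^2 - 9*y + 20) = (y - 5)*(y - 1)*(y - 4)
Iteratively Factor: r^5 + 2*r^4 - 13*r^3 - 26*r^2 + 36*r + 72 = (r + 2)*(r^4 - 13*r^2 + 36) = (r + 2)^2*(r^3 - 2*r^2 - 9*r + 18) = (r + 2)^2*(r + 3)*(r^2 - 5*r + 6) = (r - 3)*(r + 2)^2*(r + 3)*(r - 2)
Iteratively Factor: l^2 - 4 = (l + 2)*(l - 2)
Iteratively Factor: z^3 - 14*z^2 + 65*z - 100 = (z - 4)*(z^2 - 10*z + 25) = (z - 5)*(z - 4)*(z - 5)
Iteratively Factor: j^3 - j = (j)*(j^2 - 1) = j*(j + 1)*(j - 1)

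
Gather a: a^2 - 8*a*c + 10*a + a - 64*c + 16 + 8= a^2 + a*(11 - 8*c) - 64*c + 24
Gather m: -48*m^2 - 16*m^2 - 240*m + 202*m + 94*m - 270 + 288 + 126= -64*m^2 + 56*m + 144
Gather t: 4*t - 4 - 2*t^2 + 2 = -2*t^2 + 4*t - 2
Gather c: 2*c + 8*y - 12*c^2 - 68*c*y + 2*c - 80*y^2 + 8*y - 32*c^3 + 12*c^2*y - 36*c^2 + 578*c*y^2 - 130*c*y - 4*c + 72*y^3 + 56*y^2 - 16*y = -32*c^3 + c^2*(12*y - 48) + c*(578*y^2 - 198*y) + 72*y^3 - 24*y^2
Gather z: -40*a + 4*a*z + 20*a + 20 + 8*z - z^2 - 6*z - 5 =-20*a - z^2 + z*(4*a + 2) + 15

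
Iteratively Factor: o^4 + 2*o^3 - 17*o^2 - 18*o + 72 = (o - 3)*(o^3 + 5*o^2 - 2*o - 24) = (o - 3)*(o + 4)*(o^2 + o - 6) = (o - 3)*(o - 2)*(o + 4)*(o + 3)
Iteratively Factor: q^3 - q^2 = (q)*(q^2 - q) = q^2*(q - 1)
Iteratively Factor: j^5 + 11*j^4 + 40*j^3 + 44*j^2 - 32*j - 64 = (j - 1)*(j^4 + 12*j^3 + 52*j^2 + 96*j + 64) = (j - 1)*(j + 4)*(j^3 + 8*j^2 + 20*j + 16) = (j - 1)*(j + 2)*(j + 4)*(j^2 + 6*j + 8) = (j - 1)*(j + 2)^2*(j + 4)*(j + 4)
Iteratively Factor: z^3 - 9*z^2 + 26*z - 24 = (z - 4)*(z^2 - 5*z + 6) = (z - 4)*(z - 3)*(z - 2)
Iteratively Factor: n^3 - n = (n + 1)*(n^2 - n) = (n - 1)*(n + 1)*(n)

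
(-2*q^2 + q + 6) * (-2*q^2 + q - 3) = 4*q^4 - 4*q^3 - 5*q^2 + 3*q - 18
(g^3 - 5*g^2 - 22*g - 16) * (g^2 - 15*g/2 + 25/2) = g^5 - 25*g^4/2 + 28*g^3 + 173*g^2/2 - 155*g - 200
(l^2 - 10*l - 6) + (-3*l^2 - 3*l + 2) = -2*l^2 - 13*l - 4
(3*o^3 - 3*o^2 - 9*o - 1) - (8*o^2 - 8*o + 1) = 3*o^3 - 11*o^2 - o - 2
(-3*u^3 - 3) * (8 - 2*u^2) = 6*u^5 - 24*u^3 + 6*u^2 - 24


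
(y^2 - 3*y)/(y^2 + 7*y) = (y - 3)/(y + 7)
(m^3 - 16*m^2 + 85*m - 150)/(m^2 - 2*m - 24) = (m^2 - 10*m + 25)/(m + 4)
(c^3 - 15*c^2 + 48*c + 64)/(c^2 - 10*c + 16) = (c^2 - 7*c - 8)/(c - 2)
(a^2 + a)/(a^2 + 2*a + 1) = a/(a + 1)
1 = 1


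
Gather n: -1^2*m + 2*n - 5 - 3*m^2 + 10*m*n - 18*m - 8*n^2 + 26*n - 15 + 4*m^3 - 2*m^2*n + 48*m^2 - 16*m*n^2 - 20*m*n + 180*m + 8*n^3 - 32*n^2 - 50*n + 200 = 4*m^3 + 45*m^2 + 161*m + 8*n^3 + n^2*(-16*m - 40) + n*(-2*m^2 - 10*m - 22) + 180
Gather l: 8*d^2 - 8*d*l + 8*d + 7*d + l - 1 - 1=8*d^2 + 15*d + l*(1 - 8*d) - 2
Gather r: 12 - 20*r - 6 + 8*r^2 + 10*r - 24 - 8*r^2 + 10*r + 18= 0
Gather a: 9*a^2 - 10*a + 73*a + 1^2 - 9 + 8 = 9*a^2 + 63*a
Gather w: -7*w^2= -7*w^2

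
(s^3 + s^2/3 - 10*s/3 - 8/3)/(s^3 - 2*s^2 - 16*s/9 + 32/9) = 3*(s + 1)/(3*s - 4)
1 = 1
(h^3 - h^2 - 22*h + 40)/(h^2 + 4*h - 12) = (h^2 + h - 20)/(h + 6)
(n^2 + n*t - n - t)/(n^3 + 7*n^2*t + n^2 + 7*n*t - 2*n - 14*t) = (n + t)/(n^2 + 7*n*t + 2*n + 14*t)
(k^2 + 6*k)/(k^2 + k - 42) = k*(k + 6)/(k^2 + k - 42)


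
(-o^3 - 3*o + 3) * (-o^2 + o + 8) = o^5 - o^4 - 5*o^3 - 6*o^2 - 21*o + 24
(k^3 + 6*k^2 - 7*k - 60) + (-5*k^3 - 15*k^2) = -4*k^3 - 9*k^2 - 7*k - 60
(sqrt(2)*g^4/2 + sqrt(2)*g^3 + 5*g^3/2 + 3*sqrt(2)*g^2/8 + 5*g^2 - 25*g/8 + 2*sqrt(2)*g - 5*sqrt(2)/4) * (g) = sqrt(2)*g^5/2 + sqrt(2)*g^4 + 5*g^4/2 + 3*sqrt(2)*g^3/8 + 5*g^3 - 25*g^2/8 + 2*sqrt(2)*g^2 - 5*sqrt(2)*g/4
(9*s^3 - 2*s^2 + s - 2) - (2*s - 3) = 9*s^3 - 2*s^2 - s + 1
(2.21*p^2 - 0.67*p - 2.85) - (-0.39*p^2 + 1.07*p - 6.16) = 2.6*p^2 - 1.74*p + 3.31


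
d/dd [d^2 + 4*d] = 2*d + 4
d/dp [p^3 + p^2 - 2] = p*(3*p + 2)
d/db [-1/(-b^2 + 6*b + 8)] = 2*(3 - b)/(-b^2 + 6*b + 8)^2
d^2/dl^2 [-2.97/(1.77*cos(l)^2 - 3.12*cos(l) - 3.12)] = (-37.218852*(1 - cos(l)^2)^2 + 49.204584*cos(l)^3 - 113.126706*cos(l)^2 - 69.498*cos(l) + 127.844244)/(-1.77*cos(l)^2 + 3.12*cos(l) + 3.12)^3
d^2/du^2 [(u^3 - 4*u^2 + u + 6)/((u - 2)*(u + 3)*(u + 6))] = 2*(-11*u^3 - 63*u^2 + 27*u + 459)/(u^6 + 27*u^5 + 297*u^4 + 1701*u^3 + 5346*u^2 + 8748*u + 5832)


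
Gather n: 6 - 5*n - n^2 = -n^2 - 5*n + 6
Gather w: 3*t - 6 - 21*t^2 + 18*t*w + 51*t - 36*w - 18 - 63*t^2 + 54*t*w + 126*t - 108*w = -84*t^2 + 180*t + w*(72*t - 144) - 24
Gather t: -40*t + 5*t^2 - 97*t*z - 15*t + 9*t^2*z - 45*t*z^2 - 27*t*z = t^2*(9*z + 5) + t*(-45*z^2 - 124*z - 55)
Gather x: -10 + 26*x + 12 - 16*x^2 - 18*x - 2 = -16*x^2 + 8*x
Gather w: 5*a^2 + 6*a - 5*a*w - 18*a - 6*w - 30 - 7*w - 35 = 5*a^2 - 12*a + w*(-5*a - 13) - 65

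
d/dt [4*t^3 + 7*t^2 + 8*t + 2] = 12*t^2 + 14*t + 8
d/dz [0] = 0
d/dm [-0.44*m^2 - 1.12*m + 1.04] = -0.88*m - 1.12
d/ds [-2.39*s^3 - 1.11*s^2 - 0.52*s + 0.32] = -7.17*s^2 - 2.22*s - 0.52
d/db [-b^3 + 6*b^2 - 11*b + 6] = -3*b^2 + 12*b - 11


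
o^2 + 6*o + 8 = (o + 2)*(o + 4)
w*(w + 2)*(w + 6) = w^3 + 8*w^2 + 12*w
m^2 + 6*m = m*(m + 6)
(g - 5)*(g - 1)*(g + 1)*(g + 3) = g^4 - 2*g^3 - 16*g^2 + 2*g + 15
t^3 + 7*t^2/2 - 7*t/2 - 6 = (t - 3/2)*(t + 1)*(t + 4)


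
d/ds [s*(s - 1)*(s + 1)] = 3*s^2 - 1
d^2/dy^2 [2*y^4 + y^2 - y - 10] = 24*y^2 + 2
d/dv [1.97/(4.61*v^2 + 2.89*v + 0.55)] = (-18.1634*v - 5.6933)/(4.61*v^2 + 2.89*v + 0.55)^2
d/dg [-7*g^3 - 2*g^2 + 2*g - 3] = -21*g^2 - 4*g + 2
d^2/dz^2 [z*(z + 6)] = 2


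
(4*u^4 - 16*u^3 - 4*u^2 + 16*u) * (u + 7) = 4*u^5 + 12*u^4 - 116*u^3 - 12*u^2 + 112*u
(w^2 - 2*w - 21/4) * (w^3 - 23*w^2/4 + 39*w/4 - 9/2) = w^5 - 31*w^4/4 + 16*w^3 + 99*w^2/16 - 675*w/16 + 189/8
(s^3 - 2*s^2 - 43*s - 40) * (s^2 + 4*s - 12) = s^5 + 2*s^4 - 63*s^3 - 188*s^2 + 356*s + 480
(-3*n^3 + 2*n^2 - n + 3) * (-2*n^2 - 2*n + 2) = 6*n^5 + 2*n^4 - 8*n^3 - 8*n + 6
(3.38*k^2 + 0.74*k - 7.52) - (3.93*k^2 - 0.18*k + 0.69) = -0.55*k^2 + 0.92*k - 8.21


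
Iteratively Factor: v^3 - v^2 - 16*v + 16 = (v - 4)*(v^2 + 3*v - 4) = (v - 4)*(v + 4)*(v - 1)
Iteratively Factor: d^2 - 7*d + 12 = (d - 4)*(d - 3)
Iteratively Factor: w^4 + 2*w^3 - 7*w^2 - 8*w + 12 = (w - 2)*(w^3 + 4*w^2 + w - 6) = (w - 2)*(w + 3)*(w^2 + w - 2) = (w - 2)*(w - 1)*(w + 3)*(w + 2)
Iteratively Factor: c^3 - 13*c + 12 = (c - 3)*(c^2 + 3*c - 4) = (c - 3)*(c - 1)*(c + 4)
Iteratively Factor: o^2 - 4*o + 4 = (o - 2)*(o - 2)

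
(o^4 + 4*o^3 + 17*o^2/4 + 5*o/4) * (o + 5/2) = o^5 + 13*o^4/2 + 57*o^3/4 + 95*o^2/8 + 25*o/8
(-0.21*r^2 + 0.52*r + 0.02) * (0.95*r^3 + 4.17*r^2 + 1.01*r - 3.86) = -0.1995*r^5 - 0.3817*r^4 + 1.9753*r^3 + 1.4192*r^2 - 1.987*r - 0.0772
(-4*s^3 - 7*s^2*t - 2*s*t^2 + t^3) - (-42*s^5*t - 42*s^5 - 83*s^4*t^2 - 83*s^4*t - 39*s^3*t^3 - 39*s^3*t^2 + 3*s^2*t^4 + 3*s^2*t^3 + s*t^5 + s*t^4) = 42*s^5*t + 42*s^5 + 83*s^4*t^2 + 83*s^4*t + 39*s^3*t^3 + 39*s^3*t^2 - 4*s^3 - 3*s^2*t^4 - 3*s^2*t^3 - 7*s^2*t - s*t^5 - s*t^4 - 2*s*t^2 + t^3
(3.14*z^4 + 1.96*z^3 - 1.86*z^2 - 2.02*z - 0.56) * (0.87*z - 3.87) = 2.7318*z^5 - 10.4466*z^4 - 9.2034*z^3 + 5.4408*z^2 + 7.3302*z + 2.1672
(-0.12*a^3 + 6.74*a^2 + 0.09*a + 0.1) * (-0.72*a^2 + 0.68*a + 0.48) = 0.0864*a^5 - 4.9344*a^4 + 4.4608*a^3 + 3.2244*a^2 + 0.1112*a + 0.048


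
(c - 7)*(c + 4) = c^2 - 3*c - 28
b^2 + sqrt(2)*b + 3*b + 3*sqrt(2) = (b + 3)*(b + sqrt(2))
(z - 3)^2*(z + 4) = z^3 - 2*z^2 - 15*z + 36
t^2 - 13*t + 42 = (t - 7)*(t - 6)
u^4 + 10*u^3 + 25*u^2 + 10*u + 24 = (u + 4)*(u + 6)*(-I*u + 1)*(I*u + 1)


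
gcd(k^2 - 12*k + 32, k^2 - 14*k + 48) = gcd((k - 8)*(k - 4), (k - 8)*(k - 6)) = k - 8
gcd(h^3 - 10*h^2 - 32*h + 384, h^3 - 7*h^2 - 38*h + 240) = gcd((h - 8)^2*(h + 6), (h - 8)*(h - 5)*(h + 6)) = h^2 - 2*h - 48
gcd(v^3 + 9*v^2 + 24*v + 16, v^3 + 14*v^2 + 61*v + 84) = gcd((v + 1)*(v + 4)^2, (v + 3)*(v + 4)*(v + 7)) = v + 4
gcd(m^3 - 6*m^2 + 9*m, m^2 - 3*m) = m^2 - 3*m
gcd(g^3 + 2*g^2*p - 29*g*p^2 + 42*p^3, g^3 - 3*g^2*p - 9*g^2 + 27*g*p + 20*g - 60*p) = -g + 3*p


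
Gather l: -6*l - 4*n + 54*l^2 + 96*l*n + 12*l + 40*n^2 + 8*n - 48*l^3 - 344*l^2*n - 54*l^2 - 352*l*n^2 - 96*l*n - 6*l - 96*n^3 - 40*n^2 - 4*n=-48*l^3 - 344*l^2*n - 352*l*n^2 - 96*n^3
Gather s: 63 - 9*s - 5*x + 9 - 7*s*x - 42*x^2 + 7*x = s*(-7*x - 9) - 42*x^2 + 2*x + 72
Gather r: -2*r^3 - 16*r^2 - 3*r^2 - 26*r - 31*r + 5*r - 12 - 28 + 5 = -2*r^3 - 19*r^2 - 52*r - 35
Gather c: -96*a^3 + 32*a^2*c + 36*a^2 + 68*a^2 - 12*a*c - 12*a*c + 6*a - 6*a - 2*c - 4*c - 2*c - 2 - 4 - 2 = -96*a^3 + 104*a^2 + c*(32*a^2 - 24*a - 8) - 8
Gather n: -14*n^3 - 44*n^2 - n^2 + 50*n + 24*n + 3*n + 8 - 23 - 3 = -14*n^3 - 45*n^2 + 77*n - 18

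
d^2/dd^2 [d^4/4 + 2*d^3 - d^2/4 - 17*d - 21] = 3*d^2 + 12*d - 1/2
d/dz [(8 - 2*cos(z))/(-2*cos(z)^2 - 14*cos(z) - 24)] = (cos(z)^2 - 8*cos(z) - 40)*sin(z)/(cos(z)^2 + 7*cos(z) + 12)^2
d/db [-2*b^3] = -6*b^2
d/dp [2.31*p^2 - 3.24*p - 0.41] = 4.62*p - 3.24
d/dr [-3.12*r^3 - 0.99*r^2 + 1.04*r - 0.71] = -9.36*r^2 - 1.98*r + 1.04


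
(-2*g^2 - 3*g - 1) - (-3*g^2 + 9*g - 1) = g^2 - 12*g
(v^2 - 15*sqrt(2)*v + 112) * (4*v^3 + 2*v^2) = 4*v^5 - 60*sqrt(2)*v^4 + 2*v^4 - 30*sqrt(2)*v^3 + 448*v^3 + 224*v^2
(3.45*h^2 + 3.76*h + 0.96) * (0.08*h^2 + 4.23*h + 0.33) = 0.276*h^4 + 14.8943*h^3 + 17.1201*h^2 + 5.3016*h + 0.3168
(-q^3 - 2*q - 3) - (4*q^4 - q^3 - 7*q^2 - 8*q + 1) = -4*q^4 + 7*q^2 + 6*q - 4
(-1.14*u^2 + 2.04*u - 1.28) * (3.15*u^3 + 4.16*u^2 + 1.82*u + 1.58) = -3.591*u^5 + 1.6836*u^4 + 2.3796*u^3 - 3.4132*u^2 + 0.8936*u - 2.0224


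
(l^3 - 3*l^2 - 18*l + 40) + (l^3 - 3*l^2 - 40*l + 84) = 2*l^3 - 6*l^2 - 58*l + 124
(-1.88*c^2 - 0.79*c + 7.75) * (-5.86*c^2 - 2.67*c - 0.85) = 11.0168*c^4 + 9.649*c^3 - 41.7077*c^2 - 20.021*c - 6.5875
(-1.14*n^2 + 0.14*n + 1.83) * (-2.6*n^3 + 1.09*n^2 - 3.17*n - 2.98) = 2.964*n^5 - 1.6066*n^4 - 0.991600000000001*n^3 + 4.9481*n^2 - 6.2183*n - 5.4534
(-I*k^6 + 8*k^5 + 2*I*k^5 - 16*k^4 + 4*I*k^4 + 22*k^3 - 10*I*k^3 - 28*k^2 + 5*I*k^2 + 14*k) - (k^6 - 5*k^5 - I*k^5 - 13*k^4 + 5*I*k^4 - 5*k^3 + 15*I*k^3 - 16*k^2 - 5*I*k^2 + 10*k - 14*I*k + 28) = -k^6 - I*k^6 + 13*k^5 + 3*I*k^5 - 3*k^4 - I*k^4 + 27*k^3 - 25*I*k^3 - 12*k^2 + 10*I*k^2 + 4*k + 14*I*k - 28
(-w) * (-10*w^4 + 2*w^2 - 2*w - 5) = 10*w^5 - 2*w^3 + 2*w^2 + 5*w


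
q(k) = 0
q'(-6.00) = 0.00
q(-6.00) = 0.00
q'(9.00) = 0.00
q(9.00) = 0.00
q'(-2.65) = 0.00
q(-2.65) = 0.00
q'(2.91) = 0.00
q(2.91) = 0.00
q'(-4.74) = 0.00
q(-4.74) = 0.00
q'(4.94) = 0.00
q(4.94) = 0.00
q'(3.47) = 0.00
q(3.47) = 0.00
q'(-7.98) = 0.00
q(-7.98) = 0.00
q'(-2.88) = 0.00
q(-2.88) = 0.00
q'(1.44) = 0.00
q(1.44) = 0.00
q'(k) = 0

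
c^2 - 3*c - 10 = (c - 5)*(c + 2)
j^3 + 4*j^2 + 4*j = j*(j + 2)^2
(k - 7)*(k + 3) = k^2 - 4*k - 21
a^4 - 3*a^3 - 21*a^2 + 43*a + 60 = (a - 5)*(a - 3)*(a + 1)*(a + 4)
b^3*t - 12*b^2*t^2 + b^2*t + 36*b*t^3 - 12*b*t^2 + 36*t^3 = (b - 6*t)^2*(b*t + t)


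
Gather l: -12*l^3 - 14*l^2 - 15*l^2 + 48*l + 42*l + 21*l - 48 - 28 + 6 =-12*l^3 - 29*l^2 + 111*l - 70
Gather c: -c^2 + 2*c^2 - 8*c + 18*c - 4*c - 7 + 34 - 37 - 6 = c^2 + 6*c - 16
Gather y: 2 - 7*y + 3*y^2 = 3*y^2 - 7*y + 2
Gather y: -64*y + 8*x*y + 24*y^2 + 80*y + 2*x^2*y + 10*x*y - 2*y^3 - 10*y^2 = -2*y^3 + 14*y^2 + y*(2*x^2 + 18*x + 16)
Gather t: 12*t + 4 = 12*t + 4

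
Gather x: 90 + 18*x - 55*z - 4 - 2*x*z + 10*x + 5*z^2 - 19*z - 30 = x*(28 - 2*z) + 5*z^2 - 74*z + 56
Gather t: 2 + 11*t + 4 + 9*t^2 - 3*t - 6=9*t^2 + 8*t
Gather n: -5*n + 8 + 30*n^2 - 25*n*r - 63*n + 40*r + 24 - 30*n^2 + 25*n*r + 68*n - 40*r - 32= 0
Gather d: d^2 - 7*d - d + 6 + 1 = d^2 - 8*d + 7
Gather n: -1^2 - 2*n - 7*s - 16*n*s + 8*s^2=n*(-16*s - 2) + 8*s^2 - 7*s - 1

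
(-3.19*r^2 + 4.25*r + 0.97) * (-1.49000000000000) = 4.7531*r^2 - 6.3325*r - 1.4453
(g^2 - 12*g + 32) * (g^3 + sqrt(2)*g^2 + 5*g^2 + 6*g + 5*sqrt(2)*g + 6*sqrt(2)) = g^5 - 7*g^4 + sqrt(2)*g^4 - 22*g^3 - 7*sqrt(2)*g^3 - 22*sqrt(2)*g^2 + 88*g^2 + 88*sqrt(2)*g + 192*g + 192*sqrt(2)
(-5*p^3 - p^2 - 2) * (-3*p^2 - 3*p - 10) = 15*p^5 + 18*p^4 + 53*p^3 + 16*p^2 + 6*p + 20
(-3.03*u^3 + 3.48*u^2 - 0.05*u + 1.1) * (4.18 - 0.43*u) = 1.3029*u^4 - 14.1618*u^3 + 14.5679*u^2 - 0.682*u + 4.598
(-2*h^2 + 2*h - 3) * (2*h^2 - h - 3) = -4*h^4 + 6*h^3 - 2*h^2 - 3*h + 9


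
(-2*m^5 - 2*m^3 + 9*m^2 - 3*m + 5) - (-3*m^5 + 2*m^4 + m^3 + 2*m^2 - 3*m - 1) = m^5 - 2*m^4 - 3*m^3 + 7*m^2 + 6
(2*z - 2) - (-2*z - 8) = 4*z + 6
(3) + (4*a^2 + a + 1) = 4*a^2 + a + 4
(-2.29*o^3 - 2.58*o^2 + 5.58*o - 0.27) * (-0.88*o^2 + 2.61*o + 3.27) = 2.0152*o^5 - 3.7065*o^4 - 19.1325*o^3 + 6.3648*o^2 + 17.5419*o - 0.8829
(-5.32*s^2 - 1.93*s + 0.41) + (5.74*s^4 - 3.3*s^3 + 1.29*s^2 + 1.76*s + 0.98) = 5.74*s^4 - 3.3*s^3 - 4.03*s^2 - 0.17*s + 1.39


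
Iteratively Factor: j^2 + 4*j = (j)*(j + 4)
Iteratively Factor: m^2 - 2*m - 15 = (m - 5)*(m + 3)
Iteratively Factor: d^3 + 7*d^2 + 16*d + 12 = (d + 2)*(d^2 + 5*d + 6) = (d + 2)^2*(d + 3)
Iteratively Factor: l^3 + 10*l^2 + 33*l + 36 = (l + 3)*(l^2 + 7*l + 12) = (l + 3)^2*(l + 4)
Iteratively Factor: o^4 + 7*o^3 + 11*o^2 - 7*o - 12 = (o + 4)*(o^3 + 3*o^2 - o - 3) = (o + 3)*(o + 4)*(o^2 - 1) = (o + 1)*(o + 3)*(o + 4)*(o - 1)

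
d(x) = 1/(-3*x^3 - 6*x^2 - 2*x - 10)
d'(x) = (9*x^2 + 12*x + 2)/(-3*x^3 - 6*x^2 - 2*x - 10)^2 = (9*x^2 + 12*x + 2)/(3*x^3 + 6*x^2 + 2*x + 10)^2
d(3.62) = -0.00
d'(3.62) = 0.00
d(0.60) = -0.07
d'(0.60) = 0.06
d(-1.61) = -0.10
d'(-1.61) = 0.06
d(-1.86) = -0.13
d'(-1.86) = 0.18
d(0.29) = -0.09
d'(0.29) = 0.05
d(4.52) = -0.00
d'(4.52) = 0.00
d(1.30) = -0.03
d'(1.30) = 0.04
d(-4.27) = 0.01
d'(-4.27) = 0.01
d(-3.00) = 0.04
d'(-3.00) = 0.09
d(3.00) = -0.00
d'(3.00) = 0.01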